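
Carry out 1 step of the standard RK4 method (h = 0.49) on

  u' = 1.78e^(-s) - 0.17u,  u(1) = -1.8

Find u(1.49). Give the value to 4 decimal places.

RK4: k1 = f(s_n, u_n); k2 = f(s_n + h/2, u_n + (h/2)·k1); k3 = f(s_n + h/2, u_n + (h/2)·k2); k4 = f(s_n + h, u_n + h·k3); u_{n+1} = u_n + (h/6)·(k1 + 2k2 + 2k3 + k4).
s=1.000000, u=-1.800000:
  k1 = f(1.000000, -1.800000) = 0.960825
  k2 = f(1.245000, -1.564598) = 0.778516
  k3 = f(1.245000, -1.609263) = 0.786110
  k4 = f(1.490000, -1.414806) = 0.641680
  u ← -1.800000 + (0.49/6)·(k1 + 2k2 + 2k3 + k4) = -1.413573
u(1.49) ≈ -1.4136

-1.4136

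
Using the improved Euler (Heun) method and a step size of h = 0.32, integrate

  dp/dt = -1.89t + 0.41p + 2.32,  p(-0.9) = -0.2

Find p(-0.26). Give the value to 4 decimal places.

Heun: k1 = f(t_n, p_n); k2 = f(t_n + h, p_n + h·k1); p_{n+1} = p_n + (h/2)·(k1 + k2).
t=-0.900000, p=-0.200000:
  k1 = f(-0.900000, -0.200000) = 3.939000
  k2 = f(-0.580000, 1.060480) = 3.850997
  p ← -0.200000 + (0.32/2)·(3.939000 + 3.850997) = 1.046399
t=-0.580000, p=1.046399:
  k1 = f(-0.580000, 1.046399) = 3.845224
  k2 = f(-0.260000, 2.276871) = 3.744917
  p ← 1.046399 + (0.32/2)·(3.845224 + 3.744917) = 2.260822
p(-0.26) ≈ 2.2608

2.2608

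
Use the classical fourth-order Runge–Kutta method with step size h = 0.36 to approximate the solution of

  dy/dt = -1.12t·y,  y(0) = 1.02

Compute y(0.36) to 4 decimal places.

RK4: k1 = f(t_n, y_n); k2 = f(t_n + h/2, y_n + (h/2)·k1); k3 = f(t_n + h/2, y_n + (h/2)·k2); k4 = f(t_n + h, y_n + h·k3); y_{n+1} = y_n + (h/6)·(k1 + 2k2 + 2k3 + k4).
t=0.000000, y=1.020000:
  k1 = f(0.000000, 1.020000) = 0.000000
  k2 = f(0.180000, 1.020000) = -0.205632
  k3 = f(0.180000, 0.982986) = -0.198170
  k4 = f(0.360000, 0.948659) = -0.382499
  y ← 1.020000 + (0.36/6)·(k1 + 2k2 + 2k3 + k4) = 0.948594
y(0.36) ≈ 0.9486

0.9486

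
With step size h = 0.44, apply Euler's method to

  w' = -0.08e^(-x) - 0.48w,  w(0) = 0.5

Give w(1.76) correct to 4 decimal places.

0.1413

Euler: w_{n+1} = w_n + h·f(x_n, w_n).
x=0.000000, w=0.500000: f=-0.320000 → w ← 0.500000 + 0.44·(-0.320000) = 0.359200
x=0.440000, w=0.359200: f=-0.223939 → w ← 0.359200 + 0.44·(-0.223939) = 0.260667
x=0.880000, w=0.260667: f=-0.158303 → w ← 0.260667 + 0.44·(-0.158303) = 0.191014
x=1.320000, w=0.191014: f=-0.113057 → w ← 0.191014 + 0.44·(-0.113057) = 0.141268
w(1.76) ≈ 0.1413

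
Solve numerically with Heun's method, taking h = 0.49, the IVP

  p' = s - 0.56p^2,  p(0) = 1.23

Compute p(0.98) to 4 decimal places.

Heun: k1 = f(s_n, p_n); k2 = f(s_n + h, p_n + h·k1); p_{n+1} = p_n + (h/2)·(k1 + k2).
s=0.000000, p=1.230000:
  k1 = f(0.000000, 1.230000) = -0.847224
  k2 = f(0.490000, 0.814860) = 0.118162
  p ← 1.230000 + (0.49/2)·(-0.847224 + 0.118162) = 1.051380
s=0.490000, p=1.051380:
  k1 = f(0.490000, 1.051380) = -0.129024
  k2 = f(0.980000, 0.988158) = 0.433184
  p ← 1.051380 + (0.49/2)·(-0.129024 + 0.433184) = 1.125899
p(0.98) ≈ 1.1259

1.1259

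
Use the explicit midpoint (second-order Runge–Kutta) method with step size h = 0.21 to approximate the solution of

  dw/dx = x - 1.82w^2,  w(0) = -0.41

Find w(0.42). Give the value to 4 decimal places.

-0.4851

Midpoint: k1 = f(x_n, w_n); k2 = f(x_n + h/2, w_n + (h/2)·k1); w_{n+1} = w_n + h·k2.
x=0.000000, w=-0.410000:
  k1 = f(0.000000, -0.410000) = -0.305942
  k2 = f(0.105000, -0.442124) = -0.250762
  w ← -0.410000 + 0.21·(-0.250762) = -0.462660
x=0.210000, w=-0.462660:
  k1 = f(0.210000, -0.462660) = -0.179579
  k2 = f(0.315000, -0.481516) = -0.106981
  w ← -0.462660 + 0.21·(-0.106981) = -0.485126
w(0.42) ≈ -0.4851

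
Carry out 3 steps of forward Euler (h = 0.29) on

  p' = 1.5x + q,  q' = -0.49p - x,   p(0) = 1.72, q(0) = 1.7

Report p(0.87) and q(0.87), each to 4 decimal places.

3.3201, 0.4964

Euler on (p,q): p_{n+1} = p_n + h·p', q_{n+1} = q_n + h·q'.
0.000000: (1.720000, 1.700000); f=(1.700000, -0.842800) → (2.213000, 1.455588)
0.290000: (2.213000, 1.455588); f=(1.890588, -1.374370) → (2.761271, 1.057021)
0.580000: (2.761271, 1.057021); f=(1.927021, -1.933023) → (3.320107, 0.496444)
(p(0.87), q(0.87)) ≈ (3.3201, 0.4964)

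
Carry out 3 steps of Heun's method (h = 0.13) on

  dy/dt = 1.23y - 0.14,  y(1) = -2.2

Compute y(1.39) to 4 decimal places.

-3.6176

Heun: k1 = f(t_n, y_n); k2 = f(t_n + h, y_n + h·k1); y_{n+1} = y_n + (h/2)·(k1 + k2).
t=1.000000, y=-2.200000:
  k1 = f(1.000000, -2.200000) = -2.846000
  k2 = f(1.130000, -2.569980) = -3.301075
  y ← -2.200000 + (0.13/2)·(-2.846000 + (-3.301075)) = -2.599560
t=1.130000, y=-2.599560:
  k1 = f(1.130000, -2.599560) = -3.337459
  k2 = f(1.260000, -3.033430) = -3.871118
  y ← -2.599560 + (0.13/2)·(-3.337459 + (-3.871118)) = -3.068117
t=1.260000, y=-3.068117:
  k1 = f(1.260000, -3.068117) = -3.913784
  k2 = f(1.390000, -3.576909) = -4.539599
  y ← -3.068117 + (0.13/2)·(-3.913784 + (-4.539599)) = -3.617587
y(1.39) ≈ -3.6176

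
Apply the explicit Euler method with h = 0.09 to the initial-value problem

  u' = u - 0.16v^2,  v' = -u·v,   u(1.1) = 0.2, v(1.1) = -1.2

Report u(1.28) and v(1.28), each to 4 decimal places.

0.1950, -1.1575

Euler on (u,v): u_{n+1} = u_n + h·u', v_{n+1} = v_n + h·v'.
1.100000: (0.200000, -1.200000); f=(-0.030400, 0.240000) → (0.197264, -1.178400)
1.190000: (0.197264, -1.178400); f=(-0.024916, 0.232456) → (0.195022, -1.157479)
(u(1.28), v(1.28)) ≈ (0.1950, -1.1575)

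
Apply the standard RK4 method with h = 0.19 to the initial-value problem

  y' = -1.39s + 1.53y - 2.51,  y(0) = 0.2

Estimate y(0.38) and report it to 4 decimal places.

-1.0588

RK4: k1 = f(s_n, y_n); k2 = f(s_n + h/2, y_n + (h/2)·k1); k3 = f(s_n + h/2, y_n + (h/2)·k2); k4 = f(s_n + h, y_n + h·k3); y_{n+1} = y_n + (h/6)·(k1 + 2k2 + 2k3 + k4).
s=0.000000, y=0.200000:
  k1 = f(0.000000, 0.200000) = -2.204000
  k2 = f(0.095000, -0.009380) = -2.656401
  k3 = f(0.095000, -0.052358) = -2.722158
  k4 = f(0.190000, -0.317210) = -3.259431
  y ← 0.200000 + (0.19/6)·(k1 + 2k2 + 2k3 + k4) = -0.313651
s=0.190000, y=-0.313651:
  k1 = f(0.190000, -0.313651) = -3.253986
  k2 = f(0.285000, -0.622779) = -3.859002
  k3 = f(0.285000, -0.680256) = -3.946942
  k4 = f(0.380000, -1.063570) = -4.665462
  y ← -0.313651 + (0.19/6)·(k1 + 2k2 + 2k3 + k4) = -1.058810
y(0.38) ≈ -1.0588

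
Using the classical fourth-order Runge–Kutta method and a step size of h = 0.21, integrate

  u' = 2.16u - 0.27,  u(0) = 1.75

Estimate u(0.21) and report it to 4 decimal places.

2.6824

RK4: k1 = f(t_n, u_n); k2 = f(t_n + h/2, u_n + (h/2)·k1); k3 = f(t_n + h/2, u_n + (h/2)·k2); k4 = f(t_n + h, u_n + h·k3); u_{n+1} = u_n + (h/6)·(k1 + 2k2 + 2k3 + k4).
t=0.000000, u=1.750000:
  k1 = f(0.000000, 1.750000) = 3.510000
  k2 = f(0.105000, 2.118550) = 4.306068
  k3 = f(0.105000, 2.202137) = 4.486616
  k4 = f(0.210000, 2.692189) = 5.545129
  u ← 1.750000 + (0.21/6)·(k1 + 2k2 + 2k3 + k4) = 2.682417
u(0.21) ≈ 2.6824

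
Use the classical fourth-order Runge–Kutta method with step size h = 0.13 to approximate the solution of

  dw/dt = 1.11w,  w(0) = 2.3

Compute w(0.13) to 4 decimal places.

2.6570

RK4: k1 = f(t_n, w_n); k2 = f(t_n + h/2, w_n + (h/2)·k1); k3 = f(t_n + h/2, w_n + (h/2)·k2); k4 = f(t_n + h, w_n + h·k3); w_{n+1} = w_n + (h/6)·(k1 + 2k2 + 2k3 + k4).
t=0.000000, w=2.300000:
  k1 = f(0.000000, 2.300000) = 2.553000
  k2 = f(0.065000, 2.465945) = 2.737199
  k3 = f(0.065000, 2.477918) = 2.750489
  k4 = f(0.130000, 2.657564) = 2.949896
  w ← 2.300000 + (0.13/6)·(k1 + 2k2 + 2k3 + k4) = 2.657029
w(0.13) ≈ 2.6570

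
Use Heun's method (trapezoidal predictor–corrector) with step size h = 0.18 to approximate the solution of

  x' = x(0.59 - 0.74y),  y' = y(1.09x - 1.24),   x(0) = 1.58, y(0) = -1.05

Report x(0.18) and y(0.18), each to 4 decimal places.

Heun on (x,y): k1 = f(t_n, state_n); k2 = f(t_n + h, state_n + h·k1); state_{n+1} = state_n + (h/2)·(k1 + k2).
0.000000: (1.580000, -1.050000)
  k1 = (2.159860, -0.506310)
  predictor → (1.968775, -1.141136)
  k2 = (2.824090, -1.033829)
  → (2.028556, -1.188612)
(x(0.18), y(0.18)) ≈ (2.0286, -1.1886)

2.0286, -1.1886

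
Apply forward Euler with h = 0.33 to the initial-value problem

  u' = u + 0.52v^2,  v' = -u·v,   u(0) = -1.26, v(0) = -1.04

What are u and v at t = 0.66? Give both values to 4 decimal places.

Euler on (u,v): u_{n+1} = u_n + h·u', v_{n+1} = v_n + h·v'.
0.000000: (-1.260000, -1.040000); f=(-0.697568, -1.310400) → (-1.490197, -1.472432)
0.330000: (-1.490197, -1.472432); f=(-0.362808, -2.194214) → (-1.609924, -2.196523)
(u(0.66), v(0.66)) ≈ (-1.6099, -2.1965)

-1.6099, -2.1965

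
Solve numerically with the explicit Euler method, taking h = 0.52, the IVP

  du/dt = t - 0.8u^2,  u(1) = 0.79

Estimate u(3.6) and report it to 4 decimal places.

2.0282

Euler: u_{n+1} = u_n + h·f(t_n, u_n).
t=1.000000, u=0.790000: f=0.500720 → u ← 0.790000 + 0.52·0.500720 = 1.050374
t=1.520000, u=1.050374: f=0.637371 → u ← 1.050374 + 0.52·0.637371 = 1.381807
t=2.040000, u=1.381807: f=0.512487 → u ← 1.381807 + 0.52·0.512487 = 1.648300
t=2.560000, u=1.648300: f=0.386484 → u ← 1.648300 + 0.52·0.386484 = 1.849272
t=3.080000, u=1.849272: f=0.344153 → u ← 1.849272 + 0.52·0.344153 = 2.028232
u(3.6) ≈ 2.0282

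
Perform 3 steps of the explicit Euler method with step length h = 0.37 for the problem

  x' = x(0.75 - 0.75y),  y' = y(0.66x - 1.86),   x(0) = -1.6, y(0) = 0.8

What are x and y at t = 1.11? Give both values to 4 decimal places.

-2.7901, -0.0014

Euler on (x,y): x_{n+1} = x_n + h·x', y_{n+1} = y_n + h·y'.
0.000000: (-1.600000, 0.800000); f=(-0.240000, -2.332800) → (-1.688800, -0.063136)
0.370000: (-1.688800, -0.063136); f=(-1.346568, 0.187805) → (-2.187030, 0.006352)
0.740000: (-2.187030, 0.006352); f=(-1.629854, -0.020983) → (-2.790076, -0.001412)
(x(1.11), y(1.11)) ≈ (-2.7901, -0.0014)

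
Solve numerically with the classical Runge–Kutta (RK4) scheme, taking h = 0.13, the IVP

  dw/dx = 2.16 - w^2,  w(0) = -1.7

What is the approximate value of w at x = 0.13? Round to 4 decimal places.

-1.8199

RK4: k1 = f(x_n, w_n); k2 = f(x_n + h/2, w_n + (h/2)·k1); k3 = f(x_n + h/2, w_n + (h/2)·k2); k4 = f(x_n + h, w_n + h·k3); w_{n+1} = w_n + (h/6)·(k1 + 2k2 + 2k3 + k4).
x=0.000000, w=-1.700000:
  k1 = f(0.000000, -1.700000) = -0.730000
  k2 = f(0.065000, -1.747450) = -0.893582
  k3 = f(0.065000, -1.758083) = -0.930855
  k4 = f(0.130000, -1.821011) = -1.156082
  w ← -1.700000 + (0.13/6)·(k1 + 2k2 + 2k3 + k4) = -1.819924
w(0.13) ≈ -1.8199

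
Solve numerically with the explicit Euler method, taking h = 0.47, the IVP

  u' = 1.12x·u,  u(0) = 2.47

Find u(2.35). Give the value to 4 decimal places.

Euler: u_{n+1} = u_n + h·f(x_n, u_n).
x=0.000000, u=2.470000: f=0.000000 → u ← 2.470000 + 0.47·0.000000 = 2.470000
x=0.470000, u=2.470000: f=1.300208 → u ← 2.470000 + 0.47·1.300208 = 3.081098
x=0.940000, u=3.081098: f=3.243780 → u ← 3.081098 + 0.47·3.243780 = 4.605674
x=1.410000, u=4.605674: f=7.273281 → u ← 4.605674 + 0.47·7.273281 = 8.024116
x=1.880000, u=8.024116: f=16.895579 → u ← 8.024116 + 0.47·16.895579 = 15.965038
u(2.35) ≈ 15.9650

15.9650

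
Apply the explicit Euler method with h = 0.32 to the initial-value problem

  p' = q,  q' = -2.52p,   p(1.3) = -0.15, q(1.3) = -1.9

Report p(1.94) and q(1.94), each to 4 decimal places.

Euler on (p,q): p_{n+1} = p_n + h·p', q_{n+1} = q_n + h·q'.
1.300000: (-0.150000, -1.900000); f=(-1.900000, 0.378000) → (-0.758000, -1.779040)
1.620000: (-0.758000, -1.779040); f=(-1.779040, 1.910160) → (-1.327293, -1.167789)
(p(1.94), q(1.94)) ≈ (-1.3273, -1.1678)

-1.3273, -1.1678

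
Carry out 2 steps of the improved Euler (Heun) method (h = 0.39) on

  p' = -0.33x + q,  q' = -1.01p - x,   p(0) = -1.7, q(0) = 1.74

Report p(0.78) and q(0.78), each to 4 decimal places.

-0.0925, 2.1735

Heun on (p,q): k1 = f(x_n, state_n); k2 = f(x_n + h, state_n + h·k1); state_{n+1} = state_n + (h/2)·(k1 + k2).
0.000000: (-1.700000, 1.740000)
  k1 = (1.740000, 1.717000)
  predictor → (-1.021400, 2.409630)
  k2 = (2.280930, 0.641614)
  → (-0.915919, 2.199930)
0.390000: (-0.915919, 2.199930)
  k1 = (2.071230, 0.535078)
  predictor → (-0.108139, 2.408610)
  k2 = (2.151210, -0.670780)
  → (-0.092543, 2.173468)
(p(0.78), q(0.78)) ≈ (-0.0925, 2.1735)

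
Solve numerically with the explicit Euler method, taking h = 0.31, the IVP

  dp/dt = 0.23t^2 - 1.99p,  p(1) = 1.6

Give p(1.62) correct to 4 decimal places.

0.3845

Euler: p_{n+1} = p_n + h·f(t_n, p_n).
t=1.000000, p=1.600000: f=-2.954000 → p ← 1.600000 + 0.31·(-2.954000) = 0.684260
t=1.310000, p=0.684260: f=-0.966974 → p ← 0.684260 + 0.31·(-0.966974) = 0.384498
p(1.62) ≈ 0.3845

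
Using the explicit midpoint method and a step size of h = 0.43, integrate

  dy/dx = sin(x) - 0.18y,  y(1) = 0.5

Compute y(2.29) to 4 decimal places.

1.4720

Midpoint: k1 = f(x_n, y_n); k2 = f(x_n + h/2, y_n + (h/2)·k1); y_{n+1} = y_n + h·k2.
x=1.000000, y=0.500000:
  k1 = f(1.000000, 0.500000) = 0.751471
  k2 = f(1.215000, 0.661566) = 0.818287
  y ← 0.500000 + 0.43·0.818287 = 0.851864
x=1.430000, y=0.851864:
  k1 = f(1.430000, 0.851864) = 0.836769
  k2 = f(1.645000, 1.031769) = 0.811530
  y ← 0.851864 + 0.43·0.811530 = 1.200821
x=1.860000, y=1.200821:
  k1 = f(1.860000, 1.200821) = 0.742323
  k2 = f(2.075000, 1.360421) = 0.630684
  y ← 1.200821 + 0.43·0.630684 = 1.472015
y(2.29) ≈ 1.4720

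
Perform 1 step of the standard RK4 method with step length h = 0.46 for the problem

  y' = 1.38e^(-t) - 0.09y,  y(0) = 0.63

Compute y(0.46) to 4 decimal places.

1.1021

RK4: k1 = f(t_n, y_n); k2 = f(t_n + h/2, y_n + (h/2)·k1); k3 = f(t_n + h/2, y_n + (h/2)·k2); k4 = f(t_n + h, y_n + h·k3); y_{n+1} = y_n + (h/6)·(k1 + 2k2 + 2k3 + k4).
t=0.000000, y=0.630000:
  k1 = f(0.000000, 0.630000) = 1.323300
  k2 = f(0.230000, 0.934359) = 1.012364
  k3 = f(0.230000, 0.862844) = 1.018800
  k4 = f(0.460000, 1.098648) = 0.772293
  y ← 0.630000 + (0.46/6)·(k1 + 2k2 + 2k3 + k4) = 1.102107
y(0.46) ≈ 1.1021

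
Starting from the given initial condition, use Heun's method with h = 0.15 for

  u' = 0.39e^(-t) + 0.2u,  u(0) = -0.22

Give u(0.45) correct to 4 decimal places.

-0.0920

Heun: k1 = f(t_n, u_n); k2 = f(t_n + h, u_n + h·k1); u_{n+1} = u_n + (h/2)·(k1 + k2).
t=0.000000, u=-0.220000:
  k1 = f(0.000000, -0.220000) = 0.346000
  k2 = f(0.150000, -0.168100) = 0.302056
  u ← -0.220000 + (0.15/2)·(0.346000 + 0.302056) = -0.171396
t=0.150000, u=-0.171396:
  k1 = f(0.150000, -0.171396) = 0.301397
  k2 = f(0.300000, -0.126186) = 0.263682
  u ← -0.171396 + (0.15/2)·(0.301397 + 0.263682) = -0.129015
t=0.300000, u=-0.129015:
  k1 = f(0.300000, -0.129015) = 0.263116
  k2 = f(0.450000, -0.089547) = 0.230765
  u ← -0.129015 + (0.15/2)·(0.263116 + 0.230765) = -0.091974
u(0.45) ≈ -0.0920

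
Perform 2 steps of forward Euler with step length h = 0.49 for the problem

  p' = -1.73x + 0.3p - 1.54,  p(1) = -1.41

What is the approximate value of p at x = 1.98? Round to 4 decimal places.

-5.7105

Euler: p_{n+1} = p_n + h·f(x_n, p_n).
x=1.000000, p=-1.410000: f=-3.693000 → p ← -1.410000 + 0.49·(-3.693000) = -3.219570
x=1.490000, p=-3.219570: f=-5.083571 → p ← -3.219570 + 0.49·(-5.083571) = -5.710520
p(1.98) ≈ -5.7105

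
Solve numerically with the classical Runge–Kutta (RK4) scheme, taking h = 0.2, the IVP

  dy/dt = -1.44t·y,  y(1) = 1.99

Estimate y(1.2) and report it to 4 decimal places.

1.4497

RK4: k1 = f(t_n, y_n); k2 = f(t_n + h/2, y_n + (h/2)·k1); k3 = f(t_n + h/2, y_n + (h/2)·k2); k4 = f(t_n + h, y_n + h·k3); y_{n+1} = y_n + (h/6)·(k1 + 2k2 + 2k3 + k4).
t=1.000000, y=1.990000:
  k1 = f(1.000000, 1.990000) = -2.865600
  k2 = f(1.100000, 1.703440) = -2.698249
  k3 = f(1.100000, 1.720175) = -2.724757
  k4 = f(1.200000, 1.445049) = -2.497044
  y ← 1.990000 + (0.2/6)·(k1 + 2k2 + 2k3 + k4) = 1.449711
y(1.2) ≈ 1.4497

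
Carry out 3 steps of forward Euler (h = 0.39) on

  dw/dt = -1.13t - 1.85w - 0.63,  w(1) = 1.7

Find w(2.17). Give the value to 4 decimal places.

-1.2857

Euler: w_{n+1} = w_n + h·f(t_n, w_n).
t=1.000000, w=1.700000: f=-4.905000 → w ← 1.700000 + 0.39·(-4.905000) = -0.212950
t=1.390000, w=-0.212950: f=-1.806742 → w ← -0.212950 + 0.39·(-1.806742) = -0.917580
t=1.780000, w=-0.917580: f=-0.943878 → w ← -0.917580 + 0.39·(-0.943878) = -1.285692
w(2.17) ≈ -1.2857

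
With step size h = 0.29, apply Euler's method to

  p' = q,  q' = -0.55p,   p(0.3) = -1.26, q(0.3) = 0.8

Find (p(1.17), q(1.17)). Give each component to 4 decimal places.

-0.3999, 1.2826

Euler on (p,q): p_{n+1} = p_n + h·p', q_{n+1} = q_n + h·q'.
0.300000: (-1.260000, 0.800000); f=(0.800000, 0.693000) → (-1.028000, 1.000970)
0.590000: (-1.028000, 1.000970); f=(1.000970, 0.565400) → (-0.737719, 1.164936)
0.880000: (-0.737719, 1.164936); f=(1.164936, 0.405745) → (-0.399887, 1.282602)
(p(1.17), q(1.17)) ≈ (-0.3999, 1.2826)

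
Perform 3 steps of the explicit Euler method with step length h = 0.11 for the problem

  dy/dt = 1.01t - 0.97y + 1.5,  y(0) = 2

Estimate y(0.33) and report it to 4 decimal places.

Euler: y_{n+1} = y_n + h·f(t_n, y_n).
t=0.000000, y=2.000000: f=-0.440000 → y ← 2.000000 + 0.11·(-0.440000) = 1.951600
t=0.110000, y=1.951600: f=-0.281952 → y ← 1.951600 + 0.11·(-0.281952) = 1.920585
t=0.220000, y=1.920585: f=-0.140768 → y ← 1.920585 + 0.11·(-0.140768) = 1.905101
y(0.33) ≈ 1.9051

1.9051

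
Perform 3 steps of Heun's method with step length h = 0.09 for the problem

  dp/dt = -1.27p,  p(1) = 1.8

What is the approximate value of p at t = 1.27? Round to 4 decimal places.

1.2785

Heun: k1 = f(t_n, p_n); k2 = f(t_n + h, p_n + h·k1); p_{n+1} = p_n + (h/2)·(k1 + k2).
t=1.000000, p=1.800000:
  k1 = f(1.000000, 1.800000) = -2.286000
  k2 = f(1.090000, 1.594260) = -2.024710
  p ← 1.800000 + (0.09/2)·(-2.286000 + (-2.024710)) = 1.606018
t=1.090000, p=1.606018:
  k1 = f(1.090000, 1.606018) = -2.039643
  k2 = f(1.180000, 1.422450) = -1.806512
  p ← 1.606018 + (0.09/2)·(-2.039643 + (-1.806512)) = 1.432941
t=1.180000, p=1.432941:
  k1 = f(1.180000, 1.432941) = -1.819835
  k2 = f(1.270000, 1.269156) = -1.611828
  p ← 1.432941 + (0.09/2)·(-1.819835 + (-1.611828)) = 1.278516
p(1.27) ≈ 1.2785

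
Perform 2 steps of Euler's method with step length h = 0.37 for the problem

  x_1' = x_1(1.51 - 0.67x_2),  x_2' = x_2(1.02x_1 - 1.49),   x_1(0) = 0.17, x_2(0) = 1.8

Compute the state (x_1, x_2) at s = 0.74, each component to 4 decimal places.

Euler on (x_1,x_2): x_1_{n+1} = x_1_n + h·x_1', x_2_{n+1} = x_2_n + h·x_2'.
0.000000: (0.170000, 1.800000); f=(0.051680, -2.369880) → (0.189122, 0.923144)
0.370000: (0.189122, 0.923144); f=(0.168601, -1.197407) → (0.251504, 0.480104)
(x_1(0.74), x_2(0.74)) ≈ (0.2515, 0.4801)

0.2515, 0.4801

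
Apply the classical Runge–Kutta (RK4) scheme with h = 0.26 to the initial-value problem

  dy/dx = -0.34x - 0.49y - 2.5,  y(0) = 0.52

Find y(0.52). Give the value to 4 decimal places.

-0.7869

RK4: k1 = f(x_n, y_n); k2 = f(x_n + h/2, y_n + (h/2)·k1); k3 = f(x_n + h/2, y_n + (h/2)·k2); k4 = f(x_n + h, y_n + h·k3); y_{n+1} = y_n + (h/6)·(k1 + 2k2 + 2k3 + k4).
x=0.000000, y=0.520000:
  k1 = f(0.000000, 0.520000) = -2.754800
  k2 = f(0.130000, 0.161876) = -2.623519
  k3 = f(0.130000, 0.178942) = -2.631882
  k4 = f(0.260000, -0.164289) = -2.507898
  y ← 0.520000 + (0.26/6)·(k1 + 2k2 + 2k3 + k4) = -0.163518
x=0.260000, y=-0.163518:
  k1 = f(0.260000, -0.163518) = -2.508276
  k2 = f(0.390000, -0.489594) = -2.392699
  k3 = f(0.390000, -0.474569) = -2.400061
  k4 = f(0.520000, -0.787534) = -2.290908
  y ← -0.163518 + (0.26/6)·(k1 + 2k2 + 2k3 + k4) = -0.786856
y(0.52) ≈ -0.7869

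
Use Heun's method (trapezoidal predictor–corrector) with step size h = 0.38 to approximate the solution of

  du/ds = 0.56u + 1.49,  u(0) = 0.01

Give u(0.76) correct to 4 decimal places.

Heun: k1 = f(s_n, u_n); k2 = f(s_n + h, u_n + h·k1); u_{n+1} = u_n + (h/2)·(k1 + k2).
s=0.000000, u=0.010000:
  k1 = f(0.000000, 0.010000) = 1.495600
  k2 = f(0.380000, 0.578328) = 1.813864
  u ← 0.010000 + (0.38/2)·(1.495600 + 1.813864) = 0.638798
s=0.380000, u=0.638798:
  k1 = f(0.380000, 0.638798) = 1.847727
  k2 = f(0.760000, 1.340934) = 2.240923
  u ← 0.638798 + (0.38/2)·(1.847727 + 2.240923) = 1.415642
u(0.76) ≈ 1.4156

1.4156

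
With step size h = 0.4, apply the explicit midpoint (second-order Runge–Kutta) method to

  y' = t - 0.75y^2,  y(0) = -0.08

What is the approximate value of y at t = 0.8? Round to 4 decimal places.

0.2362

Midpoint: k1 = f(t_n, y_n); k2 = f(t_n + h/2, y_n + (h/2)·k1); y_{n+1} = y_n + h·k2.
t=0.000000, y=-0.080000:
  k1 = f(0.000000, -0.080000) = -0.004800
  k2 = f(0.200000, -0.080960) = 0.195084
  y ← -0.080000 + 0.4·0.195084 = -0.001966
t=0.400000, y=-0.001966:
  k1 = f(0.400000, -0.001966) = 0.399997
  k2 = f(0.600000, 0.078033) = 0.595433
  y ← -0.001966 + 0.4·0.595433 = 0.236207
y(0.8) ≈ 0.2362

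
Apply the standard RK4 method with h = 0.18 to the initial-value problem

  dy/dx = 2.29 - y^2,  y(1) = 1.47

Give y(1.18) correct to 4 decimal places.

RK4: k1 = f(x_n, y_n); k2 = f(x_n + h/2, y_n + (h/2)·k1); k3 = f(x_n + h/2, y_n + (h/2)·k2); k4 = f(x_n + h, y_n + h·k3); y_{n+1} = y_n + (h/6)·(k1 + 2k2 + 2k3 + k4).
x=1.000000, y=1.470000:
  k1 = f(1.000000, 1.470000) = 0.129100
  k2 = f(1.090000, 1.481619) = 0.094805
  k3 = f(1.090000, 1.478532) = 0.103942
  k4 = f(1.180000, 1.488710) = 0.073744
  y ← 1.470000 + (0.18/6)·(k1 + 2k2 + 2k3 + k4) = 1.488010
y(1.18) ≈ 1.4880

1.4880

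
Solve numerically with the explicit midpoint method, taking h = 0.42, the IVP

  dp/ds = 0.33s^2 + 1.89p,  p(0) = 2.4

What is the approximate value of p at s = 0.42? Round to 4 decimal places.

5.0674

Midpoint: k1 = f(s_n, p_n); k2 = f(s_n + h/2, p_n + (h/2)·k1); p_{n+1} = p_n + h·k2.
s=0.000000, p=2.400000:
  k1 = f(0.000000, 2.400000) = 4.536000
  k2 = f(0.210000, 3.352560) = 6.350891
  p ← 2.400000 + 0.42·6.350891 = 5.067374
p(0.42) ≈ 5.0674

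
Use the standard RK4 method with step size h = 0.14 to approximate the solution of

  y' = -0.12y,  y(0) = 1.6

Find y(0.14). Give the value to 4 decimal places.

RK4: k1 = f(x_n, y_n); k2 = f(x_n + h/2, y_n + (h/2)·k1); k3 = f(x_n + h/2, y_n + (h/2)·k2); k4 = f(x_n + h, y_n + h·k3); y_{n+1} = y_n + (h/6)·(k1 + 2k2 + 2k3 + k4).
x=0.000000, y=1.600000:
  k1 = f(0.000000, 1.600000) = -0.192000
  k2 = f(0.070000, 1.586560) = -0.190387
  k3 = f(0.070000, 1.586673) = -0.190401
  k4 = f(0.140000, 1.573344) = -0.188801
  y ← 1.600000 + (0.14/6)·(k1 + 2k2 + 2k3 + k4) = 1.573345
y(0.14) ≈ 1.5733

1.5733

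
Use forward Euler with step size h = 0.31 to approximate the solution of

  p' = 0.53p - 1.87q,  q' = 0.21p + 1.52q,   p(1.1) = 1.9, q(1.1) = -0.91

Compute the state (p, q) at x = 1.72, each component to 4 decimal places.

3.8942, -1.6093

Euler on (p,q): p_{n+1} = p_n + h·p', q_{n+1} = q_n + h·q'.
1.100000: (1.900000, -0.910000); f=(2.708700, -0.984200) → (2.739697, -1.215102)
1.410000: (2.739697, -1.215102); f=(3.724280, -1.271619) → (3.894224, -1.609304)
(p(1.72), q(1.72)) ≈ (3.8942, -1.6093)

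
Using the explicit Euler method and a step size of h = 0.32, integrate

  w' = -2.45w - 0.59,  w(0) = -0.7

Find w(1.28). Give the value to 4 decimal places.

Euler: w_{n+1} = w_n + h·f(s_n, w_n).
s=0.000000, w=-0.700000: f=1.125000 → w ← -0.700000 + 0.32·1.125000 = -0.340000
s=0.320000, w=-0.340000: f=0.243000 → w ← -0.340000 + 0.32·0.243000 = -0.262240
s=0.640000, w=-0.262240: f=0.052488 → w ← -0.262240 + 0.32·0.052488 = -0.245444
s=0.960000, w=-0.245444: f=0.011337 → w ← -0.245444 + 0.32·0.011337 = -0.241816
w(1.28) ≈ -0.2418

-0.2418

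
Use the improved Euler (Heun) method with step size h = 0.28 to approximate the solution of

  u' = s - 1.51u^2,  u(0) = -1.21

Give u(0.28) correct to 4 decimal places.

-2.1875

Heun: k1 = f(s_n, u_n); k2 = f(s_n + h, u_n + h·k1); u_{n+1} = u_n + (h/2)·(k1 + k2).
s=0.000000, u=-1.210000:
  k1 = f(0.000000, -1.210000) = -2.210791
  k2 = f(0.280000, -1.829021) = -4.771433
  u ← -1.210000 + (0.28/2)·(-2.210791 + (-4.771433)) = -2.187511
u(0.28) ≈ -2.1875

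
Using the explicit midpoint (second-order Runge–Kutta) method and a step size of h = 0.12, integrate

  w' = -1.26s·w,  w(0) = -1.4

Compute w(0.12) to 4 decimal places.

-1.3873

Midpoint: k1 = f(s_n, w_n); k2 = f(s_n + h/2, w_n + (h/2)·k1); w_{n+1} = w_n + h·k2.
s=0.000000, w=-1.400000:
  k1 = f(0.000000, -1.400000) = 0.000000
  k2 = f(0.060000, -1.400000) = 0.105840
  w ← -1.400000 + 0.12·0.105840 = -1.387299
w(0.12) ≈ -1.3873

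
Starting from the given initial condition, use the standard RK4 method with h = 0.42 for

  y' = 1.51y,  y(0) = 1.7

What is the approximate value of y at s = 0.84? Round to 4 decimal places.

6.0377

RK4: k1 = f(s_n, y_n); k2 = f(s_n + h/2, y_n + (h/2)·k1); k3 = f(s_n + h/2, y_n + (h/2)·k2); k4 = f(s_n + h, y_n + h·k3); y_{n+1} = y_n + (h/6)·(k1 + 2k2 + 2k3 + k4).
s=0.000000, y=1.700000:
  k1 = f(0.000000, 1.700000) = 2.567000
  k2 = f(0.210000, 2.239070) = 3.380996
  k3 = f(0.210000, 2.410009) = 3.639114
  k4 = f(0.420000, 3.228428) = 4.874926
  y ← 1.700000 + (0.42/6)·(k1 + 2k2 + 2k3 + k4) = 3.203750
s=0.420000, y=3.203750:
  k1 = f(0.420000, 3.203750) = 4.837663
  k2 = f(0.630000, 4.219659) = 6.371686
  k3 = f(0.630000, 4.541804) = 6.858124
  k4 = f(0.840000, 6.084162) = 9.187085
  y ← 3.203750 + (0.42/6)·(k1 + 2k2 + 2k3 + k4) = 6.037656
y(0.84) ≈ 6.0377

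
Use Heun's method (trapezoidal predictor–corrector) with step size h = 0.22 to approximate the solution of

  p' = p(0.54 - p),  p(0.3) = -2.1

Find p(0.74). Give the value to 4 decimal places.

Heun: k1 = f(x_n, p_n); k2 = f(x_n + h, p_n + h·k1); p_{n+1} = p_n + (h/2)·(k1 + k2).
x=0.300000, p=-2.100000:
  k1 = f(0.300000, -2.100000) = -5.544000
  k2 = f(0.520000, -3.319680) = -12.812903
  p ← -2.100000 + (0.22/2)·(-5.544000 + (-12.812903)) = -4.119259
x=0.520000, p=-4.119259:
  k1 = f(0.520000, -4.119259) = -19.192697
  k2 = f(0.740000, -8.341653) = -74.087661
  p ← -4.119259 + (0.22/2)·(-19.192697 + (-74.087661)) = -14.380099
p(0.74) ≈ -14.3801

-14.3801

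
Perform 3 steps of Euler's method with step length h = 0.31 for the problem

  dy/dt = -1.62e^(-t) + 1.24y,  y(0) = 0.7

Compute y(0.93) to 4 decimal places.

0.1147

Euler: y_{n+1} = y_n + h·f(t_n, y_n).
t=0.000000, y=0.700000: f=-0.752000 → y ← 0.700000 + 0.31·(-0.752000) = 0.466880
t=0.310000, y=0.466880: f=-0.609253 → y ← 0.466880 + 0.31·(-0.609253) = 0.278012
t=0.620000, y=0.278012: f=-0.526736 → y ← 0.278012 + 0.31·(-0.526736) = 0.114724
y(0.93) ≈ 0.1147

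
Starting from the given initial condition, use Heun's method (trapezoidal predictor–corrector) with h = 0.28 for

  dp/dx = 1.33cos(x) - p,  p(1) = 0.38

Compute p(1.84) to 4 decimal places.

0.2214

Heun: k1 = f(x_n, p_n); k2 = f(x_n + h, p_n + h·k1); p_{n+1} = p_n + (h/2)·(k1 + k2).
x=1.000000, p=0.380000:
  k1 = f(1.000000, 0.380000) = 0.338602
  k2 = f(1.280000, 0.474809) = -0.093477
  p ← 0.380000 + (0.28/2)·(0.338602 + (-0.093477)) = 0.414317
x=1.280000, p=0.414317:
  k1 = f(1.280000, 0.414317) = -0.032986
  k2 = f(1.560000, 0.405081) = -0.390722
  p ← 0.414317 + (0.28/2)·(-0.032986 + (-0.390722)) = 0.354998
x=1.560000, p=0.354998:
  k1 = f(1.560000, 0.354998) = -0.340639
  k2 = f(1.840000, 0.259619) = -0.613351
  p ← 0.354998 + (0.28/2)·(-0.340639 + (-0.613351)) = 0.221440
p(1.84) ≈ 0.2214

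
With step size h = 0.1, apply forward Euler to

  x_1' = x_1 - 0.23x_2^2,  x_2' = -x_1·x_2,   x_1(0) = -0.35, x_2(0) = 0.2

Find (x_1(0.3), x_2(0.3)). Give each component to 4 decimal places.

-0.4691, 0.2241

Euler on (x_1,x_2): x_1_{n+1} = x_1_n + h·x_1', x_2_{n+1} = x_2_n + h·x_2'.
0.000000: (-0.350000, 0.200000); f=(-0.359200, 0.070000) → (-0.385920, 0.207000)
0.100000: (-0.385920, 0.207000); f=(-0.395775, 0.079885) → (-0.425498, 0.214989)
0.200000: (-0.425498, 0.214989); f=(-0.436128, 0.091477) → (-0.469110, 0.224136)
(x_1(0.3), x_2(0.3)) ≈ (-0.4691, 0.2241)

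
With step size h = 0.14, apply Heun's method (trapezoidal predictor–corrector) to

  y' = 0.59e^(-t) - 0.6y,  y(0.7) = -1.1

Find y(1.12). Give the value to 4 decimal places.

-0.7673

Heun: k1 = f(t_n, y_n); k2 = f(t_n + h, y_n + h·k1); y_{n+1} = y_n + (h/2)·(k1 + k2).
t=0.700000, y=-1.100000:
  k1 = f(0.700000, -1.100000) = 0.952985
  k2 = f(0.840000, -0.966582) = 0.834658
  y ← -1.100000 + (0.14/2)·(0.952985 + 0.834658) = -0.974865
t=0.840000, y=-0.974865:
  k1 = f(0.840000, -0.974865) = 0.839628
  k2 = f(0.980000, -0.857317) = 0.735824
  y ← -0.974865 + (0.14/2)·(0.839628 + 0.735824) = -0.864583
t=0.980000, y=-0.864583:
  k1 = f(0.980000, -0.864583) = 0.740184
  k2 = f(1.120000, -0.760958) = 0.649080
  y ← -0.864583 + (0.14/2)·(0.740184 + 0.649080) = -0.767335
y(1.12) ≈ -0.7673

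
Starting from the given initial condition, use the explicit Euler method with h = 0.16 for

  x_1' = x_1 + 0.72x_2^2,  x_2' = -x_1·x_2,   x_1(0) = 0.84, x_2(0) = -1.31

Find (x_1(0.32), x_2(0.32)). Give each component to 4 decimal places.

Euler on (x_1,x_2): x_1_{n+1} = x_1_n + h·x_1', x_2_{n+1} = x_2_n + h·x_2'.
0.000000: (0.840000, -1.310000); f=(2.075592, 1.100400) → (1.172095, -1.133936)
0.160000: (1.172095, -1.133936); f=(2.097879, 1.329080) → (1.507755, -0.921283)
(x_1(0.32), x_2(0.32)) ≈ (1.5078, -0.9213)

1.5078, -0.9213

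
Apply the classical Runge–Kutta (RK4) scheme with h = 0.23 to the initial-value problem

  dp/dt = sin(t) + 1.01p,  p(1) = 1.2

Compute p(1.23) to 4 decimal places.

RK4: k1 = f(t_n, p_n); k2 = f(t_n + h/2, p_n + (h/2)·k1); k3 = f(t_n + h/2, p_n + (h/2)·k2); k4 = f(t_n + h, p_n + h·k3); p_{n+1} = p_n + (h/6)·(k1 + 2k2 + 2k3 + k4).
t=1.000000, p=1.200000:
  k1 = f(1.000000, 1.200000) = 2.053471
  k2 = f(1.115000, 1.436149) = 2.348421
  k3 = f(1.115000, 1.470068) = 2.382680
  k4 = f(1.230000, 1.748016) = 2.707985
  p ← 1.200000 + (0.23/6)·(k1 + 2k2 + 2k3 + k4) = 1.745240
p(1.23) ≈ 1.7452

1.7452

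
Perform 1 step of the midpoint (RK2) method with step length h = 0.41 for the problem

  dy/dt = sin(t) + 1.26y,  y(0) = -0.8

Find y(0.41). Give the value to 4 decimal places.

Midpoint: k1 = f(t_n, y_n); k2 = f(t_n + h/2, y_n + (h/2)·k1); y_{n+1} = y_n + h·k2.
t=0.000000, y=-0.800000:
  k1 = f(0.000000, -0.800000) = -1.008000
  k2 = f(0.205000, -1.006640) = -1.064799
  y ← -0.800000 + 0.41·(-1.064799) = -1.236568
y(0.41) ≈ -1.2366

-1.2366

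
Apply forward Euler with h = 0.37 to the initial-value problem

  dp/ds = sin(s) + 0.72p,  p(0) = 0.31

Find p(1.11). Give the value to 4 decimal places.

1.0485

Euler: p_{n+1} = p_n + h·f(s_n, p_n).
s=0.000000, p=0.310000: f=0.223200 → p ← 0.310000 + 0.37·0.223200 = 0.392584
s=0.370000, p=0.392584: f=0.644276 → p ← 0.392584 + 0.37·0.644276 = 0.630966
s=0.740000, p=0.630966: f=1.128583 → p ← 0.630966 + 0.37·1.128583 = 1.048542
p(1.11) ≈ 1.0485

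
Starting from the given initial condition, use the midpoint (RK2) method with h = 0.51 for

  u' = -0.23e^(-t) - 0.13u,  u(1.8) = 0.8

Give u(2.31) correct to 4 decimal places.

0.7343

Midpoint: k1 = f(t_n, u_n); k2 = f(t_n + h/2, u_n + (h/2)·k1); u_{n+1} = u_n + h·k2.
t=1.800000, u=0.800000:
  k1 = f(1.800000, 0.800000) = -0.142019
  k2 = f(2.055000, 0.763785) = -0.128753
  u ← 0.800000 + 0.51·(-0.128753) = 0.734336
u(2.31) ≈ 0.7343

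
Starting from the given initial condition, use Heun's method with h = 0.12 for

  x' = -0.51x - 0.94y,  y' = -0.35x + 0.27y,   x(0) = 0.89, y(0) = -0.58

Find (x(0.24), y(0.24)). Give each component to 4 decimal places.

0.9232, -0.6972

Heun on (x,y): k1 = f(t_n, state_n); k2 = f(t_n + h, state_n + h·k1); state_{n+1} = state_n + (h/2)·(k1 + k2).
0.000000: (0.890000, -0.580000)
  k1 = (0.091300, -0.468100)
  predictor → (0.900956, -0.636172)
  k2 = (0.138514, -0.487101)
  → (0.903789, -0.637312)
0.120000: (0.903789, -0.637312)
  k1 = (0.138141, -0.488400)
  predictor → (0.920366, -0.695920)
  k2 = (0.184778, -0.510026)
  → (0.923164, -0.697218)
(x(0.24), y(0.24)) ≈ (0.9232, -0.6972)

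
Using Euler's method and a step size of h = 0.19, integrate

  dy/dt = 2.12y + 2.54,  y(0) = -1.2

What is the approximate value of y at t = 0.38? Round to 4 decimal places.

Euler: y_{n+1} = y_n + h·f(t_n, y_n).
t=0.000000, y=-1.200000: f=-0.004000 → y ← -1.200000 + 0.19·(-0.004000) = -1.200760
t=0.190000, y=-1.200760: f=-0.005611 → y ← -1.200760 + 0.19·(-0.005611) = -1.201826
y(0.38) ≈ -1.2018

-1.2018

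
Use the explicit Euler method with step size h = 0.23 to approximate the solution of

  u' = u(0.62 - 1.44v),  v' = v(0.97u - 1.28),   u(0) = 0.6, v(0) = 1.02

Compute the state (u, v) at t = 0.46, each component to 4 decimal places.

Euler on (u,v): u_{n+1} = u_n + h·u', v_{n+1} = v_n + h·v'.
0.000000: (0.600000, 1.020000); f=(-0.509280, -0.711960) → (0.482866, 0.856249)
0.230000: (0.482866, 0.856249); f=(-0.295996, -0.694949) → (0.414787, 0.696411)
(u(0.46), v(0.46)) ≈ (0.4148, 0.6964)

0.4148, 0.6964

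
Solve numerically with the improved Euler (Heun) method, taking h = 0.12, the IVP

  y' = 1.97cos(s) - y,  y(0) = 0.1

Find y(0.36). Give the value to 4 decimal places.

Heun: k1 = f(s_n, y_n); k2 = f(s_n + h, y_n + h·k1); y_{n+1} = y_n + (h/2)·(k1 + k2).
s=0.000000, y=0.100000:
  k1 = f(0.000000, 0.100000) = 1.870000
  k2 = f(0.120000, 0.324400) = 1.631433
  y ← 0.100000 + (0.12/2)·(1.870000 + 1.631433) = 0.310086
s=0.120000, y=0.310086:
  k1 = f(0.120000, 0.310086) = 1.645747
  k2 = f(0.240000, 0.507576) = 1.405960
  y ← 0.310086 + (0.12/2)·(1.645747 + 1.405960) = 0.493188
s=0.240000, y=0.493188:
  k1 = f(0.240000, 0.493188) = 1.420347
  k2 = f(0.360000, 0.663630) = 1.180087
  y ← 0.493188 + (0.12/2)·(1.420347 + 1.180087) = 0.649214
y(0.36) ≈ 0.6492

0.6492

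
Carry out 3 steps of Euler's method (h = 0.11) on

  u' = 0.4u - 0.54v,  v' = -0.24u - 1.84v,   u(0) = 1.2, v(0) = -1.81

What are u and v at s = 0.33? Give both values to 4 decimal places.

1.6462, -1.0070

Euler on (u,v): u_{n+1} = u_n + h·u', v_{n+1} = v_n + h·v'.
0.000000: (1.200000, -1.810000); f=(1.457400, 3.042400) → (1.360314, -1.475336)
0.110000: (1.360314, -1.475336); f=(1.340807, 2.388143) → (1.507803, -1.212640)
0.220000: (1.507803, -1.212640); f=(1.257947, 1.869385) → (1.646177, -1.007008)
(u(0.33), v(0.33)) ≈ (1.6462, -1.0070)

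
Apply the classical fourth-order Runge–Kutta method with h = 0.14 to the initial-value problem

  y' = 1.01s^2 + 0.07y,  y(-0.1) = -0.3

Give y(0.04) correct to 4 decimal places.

-0.3026

RK4: k1 = f(s_n, y_n); k2 = f(s_n + h/2, y_n + (h/2)·k1); k3 = f(s_n + h/2, y_n + (h/2)·k2); k4 = f(s_n + h, y_n + h·k3); y_{n+1} = y_n + (h/6)·(k1 + 2k2 + 2k3 + k4).
s=-0.100000, y=-0.300000:
  k1 = f(-0.100000, -0.300000) = -0.010900
  k2 = f(-0.030000, -0.300763) = -0.020144
  k3 = f(-0.030000, -0.301410) = -0.020190
  k4 = f(0.040000, -0.302827) = -0.019582
  y ← -0.300000 + (0.14/6)·(k1 + 2k2 + 2k3 + k4) = -0.302594
y(0.04) ≈ -0.3026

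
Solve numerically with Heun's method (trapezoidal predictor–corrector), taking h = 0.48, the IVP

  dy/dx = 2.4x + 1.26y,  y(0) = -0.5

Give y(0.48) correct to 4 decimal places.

Heun: k1 = f(x_n, y_n); k2 = f(x_n + h, y_n + h·k1); y_{n+1} = y_n + (h/2)·(k1 + k2).
x=0.000000, y=-0.500000:
  k1 = f(0.000000, -0.500000) = -0.630000
  k2 = f(0.480000, -0.802400) = 0.140976
  y ← -0.500000 + (0.48/2)·(-0.630000 + 0.140976) = -0.617366
y(0.48) ≈ -0.6174

-0.6174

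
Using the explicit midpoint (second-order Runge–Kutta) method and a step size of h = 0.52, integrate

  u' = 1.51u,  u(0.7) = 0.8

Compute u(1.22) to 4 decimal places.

1.6748

Midpoint: k1 = f(s_n, u_n); k2 = f(s_n + h/2, u_n + (h/2)·k1); u_{n+1} = u_n + h·k2.
s=0.700000, u=0.800000:
  k1 = f(0.700000, 0.800000) = 1.208000
  k2 = f(0.960000, 1.114080) = 1.682261
  u ← 0.800000 + 0.52·1.682261 = 1.674776
u(1.22) ≈ 1.6748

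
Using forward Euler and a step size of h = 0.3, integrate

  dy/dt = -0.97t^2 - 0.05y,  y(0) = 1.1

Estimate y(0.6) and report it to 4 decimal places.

Euler: y_{n+1} = y_n + h·f(t_n, y_n).
t=0.000000, y=1.100000: f=-0.055000 → y ← 1.100000 + 0.3·(-0.055000) = 1.083500
t=0.300000, y=1.083500: f=-0.141475 → y ← 1.083500 + 0.3·(-0.141475) = 1.041058
y(0.6) ≈ 1.0411

1.0411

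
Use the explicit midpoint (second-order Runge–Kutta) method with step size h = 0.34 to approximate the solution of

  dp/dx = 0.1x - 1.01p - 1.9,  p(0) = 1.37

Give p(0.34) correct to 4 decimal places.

Midpoint: k1 = f(x_n, p_n); k2 = f(x_n + h/2, p_n + (h/2)·k1); p_{n+1} = p_n + h·k2.
x=0.000000, p=1.370000:
  k1 = f(0.000000, 1.370000) = -3.283700
  k2 = f(0.170000, 0.811771) = -2.702889
  p ← 1.370000 + 0.34·(-2.702889) = 0.451018
p(0.34) ≈ 0.4510

0.4510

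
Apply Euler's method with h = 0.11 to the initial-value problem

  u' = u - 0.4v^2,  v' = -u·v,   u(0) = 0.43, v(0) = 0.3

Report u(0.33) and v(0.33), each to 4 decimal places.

0.5760, 0.2554

Euler on (u,v): u_{n+1} = u_n + h·u', v_{n+1} = v_n + h·v'.
0.000000: (0.430000, 0.300000); f=(0.394000, -0.129000) → (0.473340, 0.285810)
0.110000: (0.473340, 0.285810); f=(0.440665, -0.135285) → (0.521813, 0.270929)
0.220000: (0.521813, 0.270929); f=(0.492452, -0.141374) → (0.575983, 0.255377)
(u(0.33), v(0.33)) ≈ (0.5760, 0.2554)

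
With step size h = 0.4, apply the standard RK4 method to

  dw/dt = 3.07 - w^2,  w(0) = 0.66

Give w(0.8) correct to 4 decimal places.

RK4: k1 = f(t_n, w_n); k2 = f(t_n + h/2, w_n + (h/2)·k1); k3 = f(t_n + h/2, w_n + (h/2)·k2); k4 = f(t_n + h, w_n + h·k3); w_{n+1} = w_n + (h/6)·(k1 + 2k2 + 2k3 + k4).
t=0.000000, w=0.660000:
  k1 = f(0.000000, 0.660000) = 2.634400
  k2 = f(0.200000, 1.186880) = 1.661316
  k3 = f(0.200000, 0.992263) = 2.085414
  k4 = f(0.400000, 1.494166) = 0.837469
  w ← 0.660000 + (0.4/6)·(k1 + 2k2 + 2k3 + k4) = 1.391022
t=0.400000, w=1.391022:
  k1 = f(0.400000, 1.391022) = 1.135058
  k2 = f(0.600000, 1.618034) = 0.451968
  k3 = f(0.600000, 1.481415) = 0.875408
  k4 = f(0.800000, 1.741185) = 0.038274
  w ← 1.391022 + (0.4/6)·(k1 + 2k2 + 2k3 + k4) = 1.646227
w(0.8) ≈ 1.6462

1.6462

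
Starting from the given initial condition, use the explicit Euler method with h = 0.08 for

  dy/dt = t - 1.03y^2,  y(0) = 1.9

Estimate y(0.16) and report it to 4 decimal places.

1.3973

Euler: y_{n+1} = y_n + h·f(t_n, y_n).
t=0.000000, y=1.900000: f=-3.718300 → y ← 1.900000 + 0.08·(-3.718300) = 1.602536
t=0.080000, y=1.602536: f=-2.565165 → y ← 1.602536 + 0.08·(-2.565165) = 1.397323
y(0.16) ≈ 1.3973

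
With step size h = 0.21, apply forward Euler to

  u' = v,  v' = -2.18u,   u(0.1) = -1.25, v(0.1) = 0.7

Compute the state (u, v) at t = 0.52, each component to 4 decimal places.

-0.8358, 1.7772

Euler on (u,v): u_{n+1} = u_n + h·u', v_{n+1} = v_n + h·v'.
0.100000: (-1.250000, 0.700000); f=(0.700000, 2.725000) → (-1.103000, 1.272250)
0.310000: (-1.103000, 1.272250); f=(1.272250, 2.404540) → (-0.835827, 1.777203)
(u(0.52), v(0.52)) ≈ (-0.8358, 1.7772)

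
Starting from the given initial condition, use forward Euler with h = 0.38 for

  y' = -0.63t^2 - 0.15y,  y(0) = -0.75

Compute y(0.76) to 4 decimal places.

Euler: y_{n+1} = y_n + h·f(t_n, y_n).
t=0.000000, y=-0.750000: f=0.112500 → y ← -0.750000 + 0.38·0.112500 = -0.707250
t=0.380000, y=-0.707250: f=0.015116 → y ← -0.707250 + 0.38·0.015116 = -0.701506
y(0.76) ≈ -0.7015

-0.7015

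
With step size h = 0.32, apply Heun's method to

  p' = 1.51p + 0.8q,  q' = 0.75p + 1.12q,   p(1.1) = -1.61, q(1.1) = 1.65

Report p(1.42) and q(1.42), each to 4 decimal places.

Heun on (p,q): k1 = f(x_n, state_n); k2 = f(x_n + h, state_n + h·k1); state_{n+1} = state_n + (h/2)·(k1 + k2).
1.100000: (-1.610000, 1.650000)
  k1 = (-1.111100, 0.640500)
  predictor → (-1.965552, 1.854960)
  k2 = (-1.484016, 0.603391)
  → (-2.025218, 1.849023)
(p(1.42), q(1.42)) ≈ (-2.0252, 1.8490)

-2.0252, 1.8490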